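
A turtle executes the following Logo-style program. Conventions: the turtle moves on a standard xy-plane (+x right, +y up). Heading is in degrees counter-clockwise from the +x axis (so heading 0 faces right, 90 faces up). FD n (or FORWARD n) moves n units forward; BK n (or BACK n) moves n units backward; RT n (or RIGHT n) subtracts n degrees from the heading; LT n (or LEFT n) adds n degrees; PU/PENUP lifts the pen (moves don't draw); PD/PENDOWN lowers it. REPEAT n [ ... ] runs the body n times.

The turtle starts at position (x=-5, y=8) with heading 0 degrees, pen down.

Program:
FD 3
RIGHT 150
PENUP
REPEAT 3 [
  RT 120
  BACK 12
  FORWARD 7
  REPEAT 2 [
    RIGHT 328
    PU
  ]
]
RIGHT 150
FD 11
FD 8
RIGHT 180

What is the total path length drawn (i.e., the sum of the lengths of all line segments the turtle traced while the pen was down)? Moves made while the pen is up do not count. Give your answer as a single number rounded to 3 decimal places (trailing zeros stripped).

Executing turtle program step by step:
Start: pos=(-5,8), heading=0, pen down
FD 3: (-5,8) -> (-2,8) [heading=0, draw]
RT 150: heading 0 -> 210
PU: pen up
REPEAT 3 [
  -- iteration 1/3 --
  RT 120: heading 210 -> 90
  BK 12: (-2,8) -> (-2,-4) [heading=90, move]
  FD 7: (-2,-4) -> (-2,3) [heading=90, move]
  REPEAT 2 [
    -- iteration 1/2 --
    RT 328: heading 90 -> 122
    PU: pen up
    -- iteration 2/2 --
    RT 328: heading 122 -> 154
    PU: pen up
  ]
  -- iteration 2/3 --
  RT 120: heading 154 -> 34
  BK 12: (-2,3) -> (-11.948,-3.71) [heading=34, move]
  FD 7: (-11.948,-3.71) -> (-6.145,0.204) [heading=34, move]
  REPEAT 2 [
    -- iteration 1/2 --
    RT 328: heading 34 -> 66
    PU: pen up
    -- iteration 2/2 --
    RT 328: heading 66 -> 98
    PU: pen up
  ]
  -- iteration 3/3 --
  RT 120: heading 98 -> 338
  BK 12: (-6.145,0.204) -> (-17.271,4.699) [heading=338, move]
  FD 7: (-17.271,4.699) -> (-10.781,2.077) [heading=338, move]
  REPEAT 2 [
    -- iteration 1/2 --
    RT 328: heading 338 -> 10
    PU: pen up
    -- iteration 2/2 --
    RT 328: heading 10 -> 42
    PU: pen up
  ]
]
RT 150: heading 42 -> 252
FD 11: (-10.781,2.077) -> (-14.18,-8.385) [heading=252, move]
FD 8: (-14.18,-8.385) -> (-16.652,-15.993) [heading=252, move]
RT 180: heading 252 -> 72
Final: pos=(-16.652,-15.993), heading=72, 1 segment(s) drawn

Segment lengths:
  seg 1: (-5,8) -> (-2,8), length = 3
Total = 3

Answer: 3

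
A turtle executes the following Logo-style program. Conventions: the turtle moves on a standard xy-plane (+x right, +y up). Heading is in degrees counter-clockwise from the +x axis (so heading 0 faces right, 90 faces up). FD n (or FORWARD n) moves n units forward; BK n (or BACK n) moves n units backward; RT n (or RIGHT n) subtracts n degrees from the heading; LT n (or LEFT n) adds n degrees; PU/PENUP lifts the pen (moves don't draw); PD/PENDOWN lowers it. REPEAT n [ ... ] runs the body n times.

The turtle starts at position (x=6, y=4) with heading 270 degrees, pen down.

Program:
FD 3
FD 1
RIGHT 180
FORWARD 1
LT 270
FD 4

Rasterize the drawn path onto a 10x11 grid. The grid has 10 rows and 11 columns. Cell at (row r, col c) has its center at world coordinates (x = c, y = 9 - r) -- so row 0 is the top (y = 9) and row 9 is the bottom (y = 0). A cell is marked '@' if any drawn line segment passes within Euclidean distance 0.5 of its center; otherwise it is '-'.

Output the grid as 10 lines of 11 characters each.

Segment 0: (6,4) -> (6,1)
Segment 1: (6,1) -> (6,0)
Segment 2: (6,0) -> (6,1)
Segment 3: (6,1) -> (10,1)

Answer: -----------
-----------
-----------
-----------
-----------
------@----
------@----
------@----
------@@@@@
------@----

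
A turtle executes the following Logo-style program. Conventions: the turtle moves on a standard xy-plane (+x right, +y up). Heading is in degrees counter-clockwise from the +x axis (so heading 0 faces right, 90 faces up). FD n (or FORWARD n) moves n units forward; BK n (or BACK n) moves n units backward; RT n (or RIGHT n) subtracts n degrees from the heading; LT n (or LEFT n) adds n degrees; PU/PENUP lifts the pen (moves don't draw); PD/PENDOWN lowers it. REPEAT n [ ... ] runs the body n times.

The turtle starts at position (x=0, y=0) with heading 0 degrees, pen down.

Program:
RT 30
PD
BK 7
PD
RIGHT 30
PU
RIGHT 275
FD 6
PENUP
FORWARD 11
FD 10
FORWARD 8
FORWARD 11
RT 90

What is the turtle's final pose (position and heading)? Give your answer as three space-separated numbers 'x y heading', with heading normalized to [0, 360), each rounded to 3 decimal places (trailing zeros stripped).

Answer: 35.628 22.94 295

Derivation:
Executing turtle program step by step:
Start: pos=(0,0), heading=0, pen down
RT 30: heading 0 -> 330
PD: pen down
BK 7: (0,0) -> (-6.062,3.5) [heading=330, draw]
PD: pen down
RT 30: heading 330 -> 300
PU: pen up
RT 275: heading 300 -> 25
FD 6: (-6.062,3.5) -> (-0.624,6.036) [heading=25, move]
PU: pen up
FD 11: (-0.624,6.036) -> (9.345,10.685) [heading=25, move]
FD 10: (9.345,10.685) -> (18.408,14.911) [heading=25, move]
FD 8: (18.408,14.911) -> (25.659,18.292) [heading=25, move]
FD 11: (25.659,18.292) -> (35.628,22.94) [heading=25, move]
RT 90: heading 25 -> 295
Final: pos=(35.628,22.94), heading=295, 1 segment(s) drawn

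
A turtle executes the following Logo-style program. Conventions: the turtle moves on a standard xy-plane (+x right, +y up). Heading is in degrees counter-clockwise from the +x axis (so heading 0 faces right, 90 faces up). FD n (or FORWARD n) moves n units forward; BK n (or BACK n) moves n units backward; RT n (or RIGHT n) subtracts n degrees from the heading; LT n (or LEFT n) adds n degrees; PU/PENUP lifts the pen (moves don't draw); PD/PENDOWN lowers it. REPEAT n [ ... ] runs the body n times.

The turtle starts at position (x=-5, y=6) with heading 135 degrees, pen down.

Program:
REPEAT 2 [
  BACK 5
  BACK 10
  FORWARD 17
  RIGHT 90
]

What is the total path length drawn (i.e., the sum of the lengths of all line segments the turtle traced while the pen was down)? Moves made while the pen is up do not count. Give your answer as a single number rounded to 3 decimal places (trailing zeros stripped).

Answer: 64

Derivation:
Executing turtle program step by step:
Start: pos=(-5,6), heading=135, pen down
REPEAT 2 [
  -- iteration 1/2 --
  BK 5: (-5,6) -> (-1.464,2.464) [heading=135, draw]
  BK 10: (-1.464,2.464) -> (5.607,-4.607) [heading=135, draw]
  FD 17: (5.607,-4.607) -> (-6.414,7.414) [heading=135, draw]
  RT 90: heading 135 -> 45
  -- iteration 2/2 --
  BK 5: (-6.414,7.414) -> (-9.95,3.879) [heading=45, draw]
  BK 10: (-9.95,3.879) -> (-17.021,-3.192) [heading=45, draw]
  FD 17: (-17.021,-3.192) -> (-5,8.828) [heading=45, draw]
  RT 90: heading 45 -> 315
]
Final: pos=(-5,8.828), heading=315, 6 segment(s) drawn

Segment lengths:
  seg 1: (-5,6) -> (-1.464,2.464), length = 5
  seg 2: (-1.464,2.464) -> (5.607,-4.607), length = 10
  seg 3: (5.607,-4.607) -> (-6.414,7.414), length = 17
  seg 4: (-6.414,7.414) -> (-9.95,3.879), length = 5
  seg 5: (-9.95,3.879) -> (-17.021,-3.192), length = 10
  seg 6: (-17.021,-3.192) -> (-5,8.828), length = 17
Total = 64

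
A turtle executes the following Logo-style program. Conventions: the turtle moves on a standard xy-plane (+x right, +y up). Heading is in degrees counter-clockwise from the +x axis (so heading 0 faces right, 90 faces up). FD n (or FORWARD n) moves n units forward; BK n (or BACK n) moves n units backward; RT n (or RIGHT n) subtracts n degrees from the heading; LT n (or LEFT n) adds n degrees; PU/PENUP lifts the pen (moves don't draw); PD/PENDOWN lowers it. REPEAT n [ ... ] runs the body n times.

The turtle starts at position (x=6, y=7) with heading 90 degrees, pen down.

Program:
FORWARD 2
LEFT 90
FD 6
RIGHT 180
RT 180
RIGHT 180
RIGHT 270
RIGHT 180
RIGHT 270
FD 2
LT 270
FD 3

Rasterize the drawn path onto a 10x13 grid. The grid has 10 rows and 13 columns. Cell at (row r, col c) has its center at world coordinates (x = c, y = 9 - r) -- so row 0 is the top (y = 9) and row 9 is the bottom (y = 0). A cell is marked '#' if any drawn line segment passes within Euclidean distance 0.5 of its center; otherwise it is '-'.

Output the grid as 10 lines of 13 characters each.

Segment 0: (6,7) -> (6,9)
Segment 1: (6,9) -> (0,9)
Segment 2: (0,9) -> (2,9)
Segment 3: (2,9) -> (2,6)

Answer: #######------
--#---#------
--#---#------
--#----------
-------------
-------------
-------------
-------------
-------------
-------------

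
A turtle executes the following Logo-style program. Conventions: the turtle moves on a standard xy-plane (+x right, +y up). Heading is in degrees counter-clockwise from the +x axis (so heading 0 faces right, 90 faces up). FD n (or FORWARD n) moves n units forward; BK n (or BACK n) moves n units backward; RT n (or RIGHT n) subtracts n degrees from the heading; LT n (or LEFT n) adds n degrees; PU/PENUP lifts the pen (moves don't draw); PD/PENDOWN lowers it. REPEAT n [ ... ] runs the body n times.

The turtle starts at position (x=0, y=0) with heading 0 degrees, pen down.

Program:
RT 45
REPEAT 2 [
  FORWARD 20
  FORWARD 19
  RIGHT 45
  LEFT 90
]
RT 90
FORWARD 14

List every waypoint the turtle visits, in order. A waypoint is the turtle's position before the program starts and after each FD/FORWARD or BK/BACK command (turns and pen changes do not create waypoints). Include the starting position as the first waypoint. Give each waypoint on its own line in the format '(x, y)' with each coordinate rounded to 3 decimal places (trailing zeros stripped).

Answer: (0, 0)
(14.142, -14.142)
(27.577, -27.577)
(47.577, -27.577)
(66.577, -27.577)
(76.477, -37.477)

Derivation:
Executing turtle program step by step:
Start: pos=(0,0), heading=0, pen down
RT 45: heading 0 -> 315
REPEAT 2 [
  -- iteration 1/2 --
  FD 20: (0,0) -> (14.142,-14.142) [heading=315, draw]
  FD 19: (14.142,-14.142) -> (27.577,-27.577) [heading=315, draw]
  RT 45: heading 315 -> 270
  LT 90: heading 270 -> 0
  -- iteration 2/2 --
  FD 20: (27.577,-27.577) -> (47.577,-27.577) [heading=0, draw]
  FD 19: (47.577,-27.577) -> (66.577,-27.577) [heading=0, draw]
  RT 45: heading 0 -> 315
  LT 90: heading 315 -> 45
]
RT 90: heading 45 -> 315
FD 14: (66.577,-27.577) -> (76.477,-37.477) [heading=315, draw]
Final: pos=(76.477,-37.477), heading=315, 5 segment(s) drawn
Waypoints (6 total):
(0, 0)
(14.142, -14.142)
(27.577, -27.577)
(47.577, -27.577)
(66.577, -27.577)
(76.477, -37.477)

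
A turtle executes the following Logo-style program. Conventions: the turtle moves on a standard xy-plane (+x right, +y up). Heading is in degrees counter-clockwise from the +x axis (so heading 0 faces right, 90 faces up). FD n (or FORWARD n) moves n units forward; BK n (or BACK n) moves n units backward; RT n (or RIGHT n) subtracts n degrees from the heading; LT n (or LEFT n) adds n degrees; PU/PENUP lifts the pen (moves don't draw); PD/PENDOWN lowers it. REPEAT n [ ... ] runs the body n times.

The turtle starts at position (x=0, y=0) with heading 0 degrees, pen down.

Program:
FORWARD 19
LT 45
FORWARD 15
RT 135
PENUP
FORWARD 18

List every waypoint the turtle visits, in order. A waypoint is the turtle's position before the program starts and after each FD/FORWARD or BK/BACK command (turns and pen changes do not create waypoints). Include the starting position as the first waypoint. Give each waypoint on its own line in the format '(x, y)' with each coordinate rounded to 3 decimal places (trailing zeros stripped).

Answer: (0, 0)
(19, 0)
(29.607, 10.607)
(29.607, -7.393)

Derivation:
Executing turtle program step by step:
Start: pos=(0,0), heading=0, pen down
FD 19: (0,0) -> (19,0) [heading=0, draw]
LT 45: heading 0 -> 45
FD 15: (19,0) -> (29.607,10.607) [heading=45, draw]
RT 135: heading 45 -> 270
PU: pen up
FD 18: (29.607,10.607) -> (29.607,-7.393) [heading=270, move]
Final: pos=(29.607,-7.393), heading=270, 2 segment(s) drawn
Waypoints (4 total):
(0, 0)
(19, 0)
(29.607, 10.607)
(29.607, -7.393)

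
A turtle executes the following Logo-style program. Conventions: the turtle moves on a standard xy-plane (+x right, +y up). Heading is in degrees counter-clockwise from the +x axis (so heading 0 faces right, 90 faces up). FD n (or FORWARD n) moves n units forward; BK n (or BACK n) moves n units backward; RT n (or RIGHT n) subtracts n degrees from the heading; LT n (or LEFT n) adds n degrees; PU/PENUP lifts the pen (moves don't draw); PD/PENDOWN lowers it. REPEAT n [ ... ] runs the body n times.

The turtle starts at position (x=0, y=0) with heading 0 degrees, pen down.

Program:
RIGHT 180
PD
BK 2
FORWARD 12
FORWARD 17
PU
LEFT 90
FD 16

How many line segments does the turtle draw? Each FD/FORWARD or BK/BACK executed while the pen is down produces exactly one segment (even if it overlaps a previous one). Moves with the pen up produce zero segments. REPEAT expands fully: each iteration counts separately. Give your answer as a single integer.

Answer: 3

Derivation:
Executing turtle program step by step:
Start: pos=(0,0), heading=0, pen down
RT 180: heading 0 -> 180
PD: pen down
BK 2: (0,0) -> (2,0) [heading=180, draw]
FD 12: (2,0) -> (-10,0) [heading=180, draw]
FD 17: (-10,0) -> (-27,0) [heading=180, draw]
PU: pen up
LT 90: heading 180 -> 270
FD 16: (-27,0) -> (-27,-16) [heading=270, move]
Final: pos=(-27,-16), heading=270, 3 segment(s) drawn
Segments drawn: 3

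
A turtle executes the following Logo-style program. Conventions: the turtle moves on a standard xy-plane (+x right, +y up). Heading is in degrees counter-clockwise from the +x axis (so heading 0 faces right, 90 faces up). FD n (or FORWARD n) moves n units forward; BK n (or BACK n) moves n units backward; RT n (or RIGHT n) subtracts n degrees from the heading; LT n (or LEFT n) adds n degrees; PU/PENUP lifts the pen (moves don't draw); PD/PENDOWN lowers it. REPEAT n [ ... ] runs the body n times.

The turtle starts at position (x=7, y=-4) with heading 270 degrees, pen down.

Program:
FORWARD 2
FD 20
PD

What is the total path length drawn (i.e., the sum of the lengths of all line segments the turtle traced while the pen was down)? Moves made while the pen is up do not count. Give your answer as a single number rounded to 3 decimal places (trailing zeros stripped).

Answer: 22

Derivation:
Executing turtle program step by step:
Start: pos=(7,-4), heading=270, pen down
FD 2: (7,-4) -> (7,-6) [heading=270, draw]
FD 20: (7,-6) -> (7,-26) [heading=270, draw]
PD: pen down
Final: pos=(7,-26), heading=270, 2 segment(s) drawn

Segment lengths:
  seg 1: (7,-4) -> (7,-6), length = 2
  seg 2: (7,-6) -> (7,-26), length = 20
Total = 22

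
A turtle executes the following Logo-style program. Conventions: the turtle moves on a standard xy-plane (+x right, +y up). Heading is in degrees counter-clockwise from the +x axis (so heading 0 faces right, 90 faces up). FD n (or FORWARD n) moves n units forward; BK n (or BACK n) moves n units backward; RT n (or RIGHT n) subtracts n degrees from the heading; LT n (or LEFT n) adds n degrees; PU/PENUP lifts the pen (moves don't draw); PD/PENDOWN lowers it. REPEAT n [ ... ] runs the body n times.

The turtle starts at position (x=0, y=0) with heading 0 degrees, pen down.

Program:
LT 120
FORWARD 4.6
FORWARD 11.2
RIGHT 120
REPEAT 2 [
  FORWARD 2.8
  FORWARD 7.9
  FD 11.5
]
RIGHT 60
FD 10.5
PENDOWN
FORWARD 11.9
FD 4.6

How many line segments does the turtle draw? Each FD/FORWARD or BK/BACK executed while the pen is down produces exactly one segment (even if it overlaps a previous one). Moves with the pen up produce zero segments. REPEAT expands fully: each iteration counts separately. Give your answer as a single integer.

Executing turtle program step by step:
Start: pos=(0,0), heading=0, pen down
LT 120: heading 0 -> 120
FD 4.6: (0,0) -> (-2.3,3.984) [heading=120, draw]
FD 11.2: (-2.3,3.984) -> (-7.9,13.683) [heading=120, draw]
RT 120: heading 120 -> 0
REPEAT 2 [
  -- iteration 1/2 --
  FD 2.8: (-7.9,13.683) -> (-5.1,13.683) [heading=0, draw]
  FD 7.9: (-5.1,13.683) -> (2.8,13.683) [heading=0, draw]
  FD 11.5: (2.8,13.683) -> (14.3,13.683) [heading=0, draw]
  -- iteration 2/2 --
  FD 2.8: (14.3,13.683) -> (17.1,13.683) [heading=0, draw]
  FD 7.9: (17.1,13.683) -> (25,13.683) [heading=0, draw]
  FD 11.5: (25,13.683) -> (36.5,13.683) [heading=0, draw]
]
RT 60: heading 0 -> 300
FD 10.5: (36.5,13.683) -> (41.75,4.59) [heading=300, draw]
PD: pen down
FD 11.9: (41.75,4.59) -> (47.7,-5.716) [heading=300, draw]
FD 4.6: (47.7,-5.716) -> (50,-9.699) [heading=300, draw]
Final: pos=(50,-9.699), heading=300, 11 segment(s) drawn
Segments drawn: 11

Answer: 11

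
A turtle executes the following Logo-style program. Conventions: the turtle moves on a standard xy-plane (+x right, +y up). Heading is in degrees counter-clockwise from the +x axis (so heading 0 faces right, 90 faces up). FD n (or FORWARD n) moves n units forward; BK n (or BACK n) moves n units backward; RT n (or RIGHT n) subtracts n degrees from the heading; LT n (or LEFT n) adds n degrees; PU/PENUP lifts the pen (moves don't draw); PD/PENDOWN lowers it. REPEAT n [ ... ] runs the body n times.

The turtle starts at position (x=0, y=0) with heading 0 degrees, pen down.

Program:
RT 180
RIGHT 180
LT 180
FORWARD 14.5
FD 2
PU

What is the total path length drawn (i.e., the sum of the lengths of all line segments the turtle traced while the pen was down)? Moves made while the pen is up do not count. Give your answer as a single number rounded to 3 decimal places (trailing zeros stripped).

Executing turtle program step by step:
Start: pos=(0,0), heading=0, pen down
RT 180: heading 0 -> 180
RT 180: heading 180 -> 0
LT 180: heading 0 -> 180
FD 14.5: (0,0) -> (-14.5,0) [heading=180, draw]
FD 2: (-14.5,0) -> (-16.5,0) [heading=180, draw]
PU: pen up
Final: pos=(-16.5,0), heading=180, 2 segment(s) drawn

Segment lengths:
  seg 1: (0,0) -> (-14.5,0), length = 14.5
  seg 2: (-14.5,0) -> (-16.5,0), length = 2
Total = 16.5

Answer: 16.5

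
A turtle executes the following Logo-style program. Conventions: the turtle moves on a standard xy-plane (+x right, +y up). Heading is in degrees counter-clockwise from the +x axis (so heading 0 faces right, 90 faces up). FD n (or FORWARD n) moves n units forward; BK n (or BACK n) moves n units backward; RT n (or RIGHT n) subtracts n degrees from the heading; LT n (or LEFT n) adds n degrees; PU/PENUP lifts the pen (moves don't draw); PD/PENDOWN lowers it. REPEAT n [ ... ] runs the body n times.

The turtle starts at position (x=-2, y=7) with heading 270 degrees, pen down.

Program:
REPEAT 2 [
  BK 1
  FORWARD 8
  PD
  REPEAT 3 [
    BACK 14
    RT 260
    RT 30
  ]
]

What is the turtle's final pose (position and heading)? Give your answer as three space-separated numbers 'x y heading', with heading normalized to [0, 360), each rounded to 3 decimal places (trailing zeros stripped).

Executing turtle program step by step:
Start: pos=(-2,7), heading=270, pen down
REPEAT 2 [
  -- iteration 1/2 --
  BK 1: (-2,7) -> (-2,8) [heading=270, draw]
  FD 8: (-2,8) -> (-2,0) [heading=270, draw]
  PD: pen down
  REPEAT 3 [
    -- iteration 1/3 --
    BK 14: (-2,0) -> (-2,14) [heading=270, draw]
    RT 260: heading 270 -> 10
    RT 30: heading 10 -> 340
    -- iteration 2/3 --
    BK 14: (-2,14) -> (-15.156,18.788) [heading=340, draw]
    RT 260: heading 340 -> 80
    RT 30: heading 80 -> 50
    -- iteration 3/3 --
    BK 14: (-15.156,18.788) -> (-24.155,8.064) [heading=50, draw]
    RT 260: heading 50 -> 150
    RT 30: heading 150 -> 120
  ]
  -- iteration 2/2 --
  BK 1: (-24.155,8.064) -> (-23.655,7.198) [heading=120, draw]
  FD 8: (-23.655,7.198) -> (-27.655,14.126) [heading=120, draw]
  PD: pen down
  REPEAT 3 [
    -- iteration 1/3 --
    BK 14: (-27.655,14.126) -> (-20.655,2.001) [heading=120, draw]
    RT 260: heading 120 -> 220
    RT 30: heading 220 -> 190
    -- iteration 2/3 --
    BK 14: (-20.655,2.001) -> (-6.867,4.433) [heading=190, draw]
    RT 260: heading 190 -> 290
    RT 30: heading 290 -> 260
    -- iteration 3/3 --
    BK 14: (-6.867,4.433) -> (-4.436,18.22) [heading=260, draw]
    RT 260: heading 260 -> 0
    RT 30: heading 0 -> 330
  ]
]
Final: pos=(-4.436,18.22), heading=330, 10 segment(s) drawn

Answer: -4.436 18.22 330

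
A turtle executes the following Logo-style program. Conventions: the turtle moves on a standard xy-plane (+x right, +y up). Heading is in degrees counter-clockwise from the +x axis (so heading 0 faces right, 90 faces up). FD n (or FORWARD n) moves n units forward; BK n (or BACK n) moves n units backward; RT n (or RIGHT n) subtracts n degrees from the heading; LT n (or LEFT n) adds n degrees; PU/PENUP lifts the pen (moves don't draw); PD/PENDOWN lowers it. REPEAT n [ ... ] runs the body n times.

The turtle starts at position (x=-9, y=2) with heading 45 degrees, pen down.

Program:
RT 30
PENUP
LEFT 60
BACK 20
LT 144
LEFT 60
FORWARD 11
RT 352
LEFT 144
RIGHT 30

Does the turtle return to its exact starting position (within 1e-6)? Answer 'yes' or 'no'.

Answer: no

Derivation:
Executing turtle program step by step:
Start: pos=(-9,2), heading=45, pen down
RT 30: heading 45 -> 15
PU: pen up
LT 60: heading 15 -> 75
BK 20: (-9,2) -> (-14.176,-17.319) [heading=75, move]
LT 144: heading 75 -> 219
LT 60: heading 219 -> 279
FD 11: (-14.176,-17.319) -> (-12.456,-28.183) [heading=279, move]
RT 352: heading 279 -> 287
LT 144: heading 287 -> 71
RT 30: heading 71 -> 41
Final: pos=(-12.456,-28.183), heading=41, 0 segment(s) drawn

Start position: (-9, 2)
Final position: (-12.456, -28.183)
Distance = 30.38; >= 1e-6 -> NOT closed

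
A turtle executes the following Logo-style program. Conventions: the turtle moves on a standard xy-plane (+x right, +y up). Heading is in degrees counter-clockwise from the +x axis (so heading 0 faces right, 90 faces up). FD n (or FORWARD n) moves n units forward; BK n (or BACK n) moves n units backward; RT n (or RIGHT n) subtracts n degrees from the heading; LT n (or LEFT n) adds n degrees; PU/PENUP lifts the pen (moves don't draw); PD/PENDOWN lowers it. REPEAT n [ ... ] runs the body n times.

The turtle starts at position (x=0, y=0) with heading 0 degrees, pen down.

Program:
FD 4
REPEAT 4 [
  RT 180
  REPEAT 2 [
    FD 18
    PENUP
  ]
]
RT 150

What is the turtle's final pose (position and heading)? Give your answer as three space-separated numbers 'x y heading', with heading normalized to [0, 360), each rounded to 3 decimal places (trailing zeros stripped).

Executing turtle program step by step:
Start: pos=(0,0), heading=0, pen down
FD 4: (0,0) -> (4,0) [heading=0, draw]
REPEAT 4 [
  -- iteration 1/4 --
  RT 180: heading 0 -> 180
  REPEAT 2 [
    -- iteration 1/2 --
    FD 18: (4,0) -> (-14,0) [heading=180, draw]
    PU: pen up
    -- iteration 2/2 --
    FD 18: (-14,0) -> (-32,0) [heading=180, move]
    PU: pen up
  ]
  -- iteration 2/4 --
  RT 180: heading 180 -> 0
  REPEAT 2 [
    -- iteration 1/2 --
    FD 18: (-32,0) -> (-14,0) [heading=0, move]
    PU: pen up
    -- iteration 2/2 --
    FD 18: (-14,0) -> (4,0) [heading=0, move]
    PU: pen up
  ]
  -- iteration 3/4 --
  RT 180: heading 0 -> 180
  REPEAT 2 [
    -- iteration 1/2 --
    FD 18: (4,0) -> (-14,0) [heading=180, move]
    PU: pen up
    -- iteration 2/2 --
    FD 18: (-14,0) -> (-32,0) [heading=180, move]
    PU: pen up
  ]
  -- iteration 4/4 --
  RT 180: heading 180 -> 0
  REPEAT 2 [
    -- iteration 1/2 --
    FD 18: (-32,0) -> (-14,0) [heading=0, move]
    PU: pen up
    -- iteration 2/2 --
    FD 18: (-14,0) -> (4,0) [heading=0, move]
    PU: pen up
  ]
]
RT 150: heading 0 -> 210
Final: pos=(4,0), heading=210, 2 segment(s) drawn

Answer: 4 0 210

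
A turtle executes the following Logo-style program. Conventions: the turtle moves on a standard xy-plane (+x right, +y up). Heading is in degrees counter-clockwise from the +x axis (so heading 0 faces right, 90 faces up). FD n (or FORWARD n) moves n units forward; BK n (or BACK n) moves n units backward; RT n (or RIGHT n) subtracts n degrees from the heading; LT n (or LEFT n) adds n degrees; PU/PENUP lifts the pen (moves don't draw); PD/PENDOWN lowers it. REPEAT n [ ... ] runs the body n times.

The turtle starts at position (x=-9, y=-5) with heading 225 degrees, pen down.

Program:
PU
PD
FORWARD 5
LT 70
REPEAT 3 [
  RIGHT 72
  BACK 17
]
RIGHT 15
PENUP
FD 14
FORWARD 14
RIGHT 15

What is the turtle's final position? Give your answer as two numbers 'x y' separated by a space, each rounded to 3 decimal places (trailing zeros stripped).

Executing turtle program step by step:
Start: pos=(-9,-5), heading=225, pen down
PU: pen up
PD: pen down
FD 5: (-9,-5) -> (-12.536,-8.536) [heading=225, draw]
LT 70: heading 225 -> 295
REPEAT 3 [
  -- iteration 1/3 --
  RT 72: heading 295 -> 223
  BK 17: (-12.536,-8.536) -> (-0.103,3.058) [heading=223, draw]
  -- iteration 2/3 --
  RT 72: heading 223 -> 151
  BK 17: (-0.103,3.058) -> (14.766,-5.183) [heading=151, draw]
  -- iteration 3/3 --
  RT 72: heading 151 -> 79
  BK 17: (14.766,-5.183) -> (11.522,-21.871) [heading=79, draw]
]
RT 15: heading 79 -> 64
PU: pen up
FD 14: (11.522,-21.871) -> (17.659,-9.288) [heading=64, move]
FD 14: (17.659,-9.288) -> (23.797,3.295) [heading=64, move]
RT 15: heading 64 -> 49
Final: pos=(23.797,3.295), heading=49, 4 segment(s) drawn

Answer: 23.797 3.295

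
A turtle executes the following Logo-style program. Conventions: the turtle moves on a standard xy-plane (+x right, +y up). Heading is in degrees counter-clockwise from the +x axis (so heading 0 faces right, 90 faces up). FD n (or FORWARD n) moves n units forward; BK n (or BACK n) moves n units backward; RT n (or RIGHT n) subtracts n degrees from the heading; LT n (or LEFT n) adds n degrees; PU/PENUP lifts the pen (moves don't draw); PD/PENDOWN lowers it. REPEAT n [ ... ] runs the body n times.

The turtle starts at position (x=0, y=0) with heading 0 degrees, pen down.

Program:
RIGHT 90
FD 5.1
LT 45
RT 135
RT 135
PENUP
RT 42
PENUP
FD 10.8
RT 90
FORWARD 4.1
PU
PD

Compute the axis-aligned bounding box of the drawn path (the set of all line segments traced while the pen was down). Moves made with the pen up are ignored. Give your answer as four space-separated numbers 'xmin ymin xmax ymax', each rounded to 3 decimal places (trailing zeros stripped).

Answer: 0 -5.1 0 0

Derivation:
Executing turtle program step by step:
Start: pos=(0,0), heading=0, pen down
RT 90: heading 0 -> 270
FD 5.1: (0,0) -> (0,-5.1) [heading=270, draw]
LT 45: heading 270 -> 315
RT 135: heading 315 -> 180
RT 135: heading 180 -> 45
PU: pen up
RT 42: heading 45 -> 3
PU: pen up
FD 10.8: (0,-5.1) -> (10.785,-4.535) [heading=3, move]
RT 90: heading 3 -> 273
FD 4.1: (10.785,-4.535) -> (11,-8.629) [heading=273, move]
PU: pen up
PD: pen down
Final: pos=(11,-8.629), heading=273, 1 segment(s) drawn

Segment endpoints: x in {0, 0}, y in {-5.1, 0}
xmin=0, ymin=-5.1, xmax=0, ymax=0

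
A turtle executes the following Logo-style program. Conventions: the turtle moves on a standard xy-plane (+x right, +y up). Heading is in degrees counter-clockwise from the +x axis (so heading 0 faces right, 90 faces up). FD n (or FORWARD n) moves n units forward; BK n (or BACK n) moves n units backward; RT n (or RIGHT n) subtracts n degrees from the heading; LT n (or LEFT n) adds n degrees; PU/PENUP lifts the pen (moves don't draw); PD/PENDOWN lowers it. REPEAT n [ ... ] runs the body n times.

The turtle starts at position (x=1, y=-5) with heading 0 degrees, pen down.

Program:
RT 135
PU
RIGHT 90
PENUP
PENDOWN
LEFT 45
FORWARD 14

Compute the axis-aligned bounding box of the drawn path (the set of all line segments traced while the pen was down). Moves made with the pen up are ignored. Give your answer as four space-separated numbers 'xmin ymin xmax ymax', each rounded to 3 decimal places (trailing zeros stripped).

Executing turtle program step by step:
Start: pos=(1,-5), heading=0, pen down
RT 135: heading 0 -> 225
PU: pen up
RT 90: heading 225 -> 135
PU: pen up
PD: pen down
LT 45: heading 135 -> 180
FD 14: (1,-5) -> (-13,-5) [heading=180, draw]
Final: pos=(-13,-5), heading=180, 1 segment(s) drawn

Segment endpoints: x in {-13, 1}, y in {-5, -5}
xmin=-13, ymin=-5, xmax=1, ymax=-5

Answer: -13 -5 1 -5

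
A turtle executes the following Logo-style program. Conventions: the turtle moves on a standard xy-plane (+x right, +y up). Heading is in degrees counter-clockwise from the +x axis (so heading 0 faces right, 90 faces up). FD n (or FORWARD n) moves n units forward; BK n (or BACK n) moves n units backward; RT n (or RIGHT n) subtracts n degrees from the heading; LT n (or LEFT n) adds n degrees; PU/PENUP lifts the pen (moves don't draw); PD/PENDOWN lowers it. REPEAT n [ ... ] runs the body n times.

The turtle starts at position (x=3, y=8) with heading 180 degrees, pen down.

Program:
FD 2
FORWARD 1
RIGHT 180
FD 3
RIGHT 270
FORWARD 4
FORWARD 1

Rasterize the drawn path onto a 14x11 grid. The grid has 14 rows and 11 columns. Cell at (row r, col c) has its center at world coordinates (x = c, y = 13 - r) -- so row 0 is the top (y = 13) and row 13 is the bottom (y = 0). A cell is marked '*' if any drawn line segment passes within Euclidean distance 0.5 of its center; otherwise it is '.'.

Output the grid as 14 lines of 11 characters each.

Answer: ...*.......
...*.......
...*.......
...*.......
...*.......
****.......
...........
...........
...........
...........
...........
...........
...........
...........

Derivation:
Segment 0: (3,8) -> (1,8)
Segment 1: (1,8) -> (0,8)
Segment 2: (0,8) -> (3,8)
Segment 3: (3,8) -> (3,12)
Segment 4: (3,12) -> (3,13)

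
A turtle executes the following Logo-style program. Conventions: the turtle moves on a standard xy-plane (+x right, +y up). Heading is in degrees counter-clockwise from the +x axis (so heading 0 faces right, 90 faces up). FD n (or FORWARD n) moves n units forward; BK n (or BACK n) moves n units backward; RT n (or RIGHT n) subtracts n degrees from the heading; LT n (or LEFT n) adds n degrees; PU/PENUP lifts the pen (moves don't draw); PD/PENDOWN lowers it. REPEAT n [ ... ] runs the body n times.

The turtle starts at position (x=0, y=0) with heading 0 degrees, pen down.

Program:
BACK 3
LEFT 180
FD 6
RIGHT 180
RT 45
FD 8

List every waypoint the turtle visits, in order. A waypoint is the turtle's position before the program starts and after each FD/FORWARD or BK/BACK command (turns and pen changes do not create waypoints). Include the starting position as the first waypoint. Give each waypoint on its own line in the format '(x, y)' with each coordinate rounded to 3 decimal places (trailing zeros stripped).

Answer: (0, 0)
(-3, 0)
(-9, 0)
(-3.343, -5.657)

Derivation:
Executing turtle program step by step:
Start: pos=(0,0), heading=0, pen down
BK 3: (0,0) -> (-3,0) [heading=0, draw]
LT 180: heading 0 -> 180
FD 6: (-3,0) -> (-9,0) [heading=180, draw]
RT 180: heading 180 -> 0
RT 45: heading 0 -> 315
FD 8: (-9,0) -> (-3.343,-5.657) [heading=315, draw]
Final: pos=(-3.343,-5.657), heading=315, 3 segment(s) drawn
Waypoints (4 total):
(0, 0)
(-3, 0)
(-9, 0)
(-3.343, -5.657)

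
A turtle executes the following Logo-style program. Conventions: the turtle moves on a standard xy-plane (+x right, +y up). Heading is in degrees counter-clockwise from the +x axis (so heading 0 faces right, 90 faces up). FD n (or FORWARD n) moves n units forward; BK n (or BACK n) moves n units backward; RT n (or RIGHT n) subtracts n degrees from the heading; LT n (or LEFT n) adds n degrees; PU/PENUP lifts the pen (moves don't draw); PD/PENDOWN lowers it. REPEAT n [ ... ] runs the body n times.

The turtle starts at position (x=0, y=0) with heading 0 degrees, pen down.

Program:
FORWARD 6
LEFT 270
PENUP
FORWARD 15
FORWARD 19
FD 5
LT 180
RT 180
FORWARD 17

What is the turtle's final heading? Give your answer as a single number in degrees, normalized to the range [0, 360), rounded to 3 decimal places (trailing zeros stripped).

Executing turtle program step by step:
Start: pos=(0,0), heading=0, pen down
FD 6: (0,0) -> (6,0) [heading=0, draw]
LT 270: heading 0 -> 270
PU: pen up
FD 15: (6,0) -> (6,-15) [heading=270, move]
FD 19: (6,-15) -> (6,-34) [heading=270, move]
FD 5: (6,-34) -> (6,-39) [heading=270, move]
LT 180: heading 270 -> 90
RT 180: heading 90 -> 270
FD 17: (6,-39) -> (6,-56) [heading=270, move]
Final: pos=(6,-56), heading=270, 1 segment(s) drawn

Answer: 270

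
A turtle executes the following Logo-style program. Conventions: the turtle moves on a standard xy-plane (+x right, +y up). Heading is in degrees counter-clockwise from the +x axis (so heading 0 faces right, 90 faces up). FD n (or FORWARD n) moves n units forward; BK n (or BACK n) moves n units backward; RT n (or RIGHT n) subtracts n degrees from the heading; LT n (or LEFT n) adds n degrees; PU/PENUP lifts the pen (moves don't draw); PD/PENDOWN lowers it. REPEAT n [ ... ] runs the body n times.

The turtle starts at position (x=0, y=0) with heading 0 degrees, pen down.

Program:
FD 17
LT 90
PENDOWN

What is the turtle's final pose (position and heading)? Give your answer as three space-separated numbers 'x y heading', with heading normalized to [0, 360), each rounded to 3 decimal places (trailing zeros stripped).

Executing turtle program step by step:
Start: pos=(0,0), heading=0, pen down
FD 17: (0,0) -> (17,0) [heading=0, draw]
LT 90: heading 0 -> 90
PD: pen down
Final: pos=(17,0), heading=90, 1 segment(s) drawn

Answer: 17 0 90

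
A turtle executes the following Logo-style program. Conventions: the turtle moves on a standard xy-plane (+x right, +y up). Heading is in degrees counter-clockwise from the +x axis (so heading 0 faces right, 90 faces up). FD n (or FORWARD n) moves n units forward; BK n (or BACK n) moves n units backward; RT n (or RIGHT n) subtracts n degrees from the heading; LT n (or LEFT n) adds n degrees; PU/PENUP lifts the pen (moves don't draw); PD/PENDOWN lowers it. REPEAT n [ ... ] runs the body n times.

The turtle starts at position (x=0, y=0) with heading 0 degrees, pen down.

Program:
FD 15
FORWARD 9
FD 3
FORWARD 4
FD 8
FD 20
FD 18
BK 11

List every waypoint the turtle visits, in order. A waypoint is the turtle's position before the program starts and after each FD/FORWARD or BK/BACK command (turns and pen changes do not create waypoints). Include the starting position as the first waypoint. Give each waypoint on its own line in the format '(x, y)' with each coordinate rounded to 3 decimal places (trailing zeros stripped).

Answer: (0, 0)
(15, 0)
(24, 0)
(27, 0)
(31, 0)
(39, 0)
(59, 0)
(77, 0)
(66, 0)

Derivation:
Executing turtle program step by step:
Start: pos=(0,0), heading=0, pen down
FD 15: (0,0) -> (15,0) [heading=0, draw]
FD 9: (15,0) -> (24,0) [heading=0, draw]
FD 3: (24,0) -> (27,0) [heading=0, draw]
FD 4: (27,0) -> (31,0) [heading=0, draw]
FD 8: (31,0) -> (39,0) [heading=0, draw]
FD 20: (39,0) -> (59,0) [heading=0, draw]
FD 18: (59,0) -> (77,0) [heading=0, draw]
BK 11: (77,0) -> (66,0) [heading=0, draw]
Final: pos=(66,0), heading=0, 8 segment(s) drawn
Waypoints (9 total):
(0, 0)
(15, 0)
(24, 0)
(27, 0)
(31, 0)
(39, 0)
(59, 0)
(77, 0)
(66, 0)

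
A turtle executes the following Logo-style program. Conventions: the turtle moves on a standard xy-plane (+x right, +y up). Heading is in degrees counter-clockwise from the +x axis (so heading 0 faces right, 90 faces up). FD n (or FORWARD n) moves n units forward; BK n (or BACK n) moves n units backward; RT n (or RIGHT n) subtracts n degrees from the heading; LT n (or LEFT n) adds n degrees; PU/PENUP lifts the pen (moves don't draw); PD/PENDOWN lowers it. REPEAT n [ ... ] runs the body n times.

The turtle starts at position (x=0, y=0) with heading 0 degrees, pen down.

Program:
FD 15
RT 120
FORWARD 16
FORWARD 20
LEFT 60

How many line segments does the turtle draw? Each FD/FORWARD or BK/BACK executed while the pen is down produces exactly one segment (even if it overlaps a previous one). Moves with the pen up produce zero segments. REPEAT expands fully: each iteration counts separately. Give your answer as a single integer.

Answer: 3

Derivation:
Executing turtle program step by step:
Start: pos=(0,0), heading=0, pen down
FD 15: (0,0) -> (15,0) [heading=0, draw]
RT 120: heading 0 -> 240
FD 16: (15,0) -> (7,-13.856) [heading=240, draw]
FD 20: (7,-13.856) -> (-3,-31.177) [heading=240, draw]
LT 60: heading 240 -> 300
Final: pos=(-3,-31.177), heading=300, 3 segment(s) drawn
Segments drawn: 3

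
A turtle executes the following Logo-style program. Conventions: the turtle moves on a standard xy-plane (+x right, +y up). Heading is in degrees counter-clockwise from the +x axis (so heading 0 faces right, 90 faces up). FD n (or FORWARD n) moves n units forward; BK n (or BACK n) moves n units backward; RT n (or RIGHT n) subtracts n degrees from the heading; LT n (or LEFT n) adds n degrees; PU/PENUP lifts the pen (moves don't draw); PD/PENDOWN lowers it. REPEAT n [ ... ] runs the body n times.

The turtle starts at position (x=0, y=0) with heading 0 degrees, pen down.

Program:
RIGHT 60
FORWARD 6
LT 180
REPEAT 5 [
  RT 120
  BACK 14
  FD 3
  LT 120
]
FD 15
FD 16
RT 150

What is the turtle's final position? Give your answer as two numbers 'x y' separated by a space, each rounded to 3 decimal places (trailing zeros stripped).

Executing turtle program step by step:
Start: pos=(0,0), heading=0, pen down
RT 60: heading 0 -> 300
FD 6: (0,0) -> (3,-5.196) [heading=300, draw]
LT 180: heading 300 -> 120
REPEAT 5 [
  -- iteration 1/5 --
  RT 120: heading 120 -> 0
  BK 14: (3,-5.196) -> (-11,-5.196) [heading=0, draw]
  FD 3: (-11,-5.196) -> (-8,-5.196) [heading=0, draw]
  LT 120: heading 0 -> 120
  -- iteration 2/5 --
  RT 120: heading 120 -> 0
  BK 14: (-8,-5.196) -> (-22,-5.196) [heading=0, draw]
  FD 3: (-22,-5.196) -> (-19,-5.196) [heading=0, draw]
  LT 120: heading 0 -> 120
  -- iteration 3/5 --
  RT 120: heading 120 -> 0
  BK 14: (-19,-5.196) -> (-33,-5.196) [heading=0, draw]
  FD 3: (-33,-5.196) -> (-30,-5.196) [heading=0, draw]
  LT 120: heading 0 -> 120
  -- iteration 4/5 --
  RT 120: heading 120 -> 0
  BK 14: (-30,-5.196) -> (-44,-5.196) [heading=0, draw]
  FD 3: (-44,-5.196) -> (-41,-5.196) [heading=0, draw]
  LT 120: heading 0 -> 120
  -- iteration 5/5 --
  RT 120: heading 120 -> 0
  BK 14: (-41,-5.196) -> (-55,-5.196) [heading=0, draw]
  FD 3: (-55,-5.196) -> (-52,-5.196) [heading=0, draw]
  LT 120: heading 0 -> 120
]
FD 15: (-52,-5.196) -> (-59.5,7.794) [heading=120, draw]
FD 16: (-59.5,7.794) -> (-67.5,21.651) [heading=120, draw]
RT 150: heading 120 -> 330
Final: pos=(-67.5,21.651), heading=330, 13 segment(s) drawn

Answer: -67.5 21.651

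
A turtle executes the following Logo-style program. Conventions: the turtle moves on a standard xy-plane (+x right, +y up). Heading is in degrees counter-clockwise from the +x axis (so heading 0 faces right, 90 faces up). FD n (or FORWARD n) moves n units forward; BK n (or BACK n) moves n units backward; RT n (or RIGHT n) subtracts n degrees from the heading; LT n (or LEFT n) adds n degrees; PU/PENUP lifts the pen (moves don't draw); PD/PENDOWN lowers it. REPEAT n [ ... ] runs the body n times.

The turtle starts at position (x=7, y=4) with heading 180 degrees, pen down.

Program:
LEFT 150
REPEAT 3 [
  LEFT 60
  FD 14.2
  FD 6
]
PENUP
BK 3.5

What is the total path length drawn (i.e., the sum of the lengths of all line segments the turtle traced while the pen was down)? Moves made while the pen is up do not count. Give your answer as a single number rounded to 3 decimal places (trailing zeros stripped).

Executing turtle program step by step:
Start: pos=(7,4), heading=180, pen down
LT 150: heading 180 -> 330
REPEAT 3 [
  -- iteration 1/3 --
  LT 60: heading 330 -> 30
  FD 14.2: (7,4) -> (19.298,11.1) [heading=30, draw]
  FD 6: (19.298,11.1) -> (24.494,14.1) [heading=30, draw]
  -- iteration 2/3 --
  LT 60: heading 30 -> 90
  FD 14.2: (24.494,14.1) -> (24.494,28.3) [heading=90, draw]
  FD 6: (24.494,28.3) -> (24.494,34.3) [heading=90, draw]
  -- iteration 3/3 --
  LT 60: heading 90 -> 150
  FD 14.2: (24.494,34.3) -> (12.196,41.4) [heading=150, draw]
  FD 6: (12.196,41.4) -> (7,44.4) [heading=150, draw]
]
PU: pen up
BK 3.5: (7,44.4) -> (10.031,42.65) [heading=150, move]
Final: pos=(10.031,42.65), heading=150, 6 segment(s) drawn

Segment lengths:
  seg 1: (7,4) -> (19.298,11.1), length = 14.2
  seg 2: (19.298,11.1) -> (24.494,14.1), length = 6
  seg 3: (24.494,14.1) -> (24.494,28.3), length = 14.2
  seg 4: (24.494,28.3) -> (24.494,34.3), length = 6
  seg 5: (24.494,34.3) -> (12.196,41.4), length = 14.2
  seg 6: (12.196,41.4) -> (7,44.4), length = 6
Total = 60.6

Answer: 60.6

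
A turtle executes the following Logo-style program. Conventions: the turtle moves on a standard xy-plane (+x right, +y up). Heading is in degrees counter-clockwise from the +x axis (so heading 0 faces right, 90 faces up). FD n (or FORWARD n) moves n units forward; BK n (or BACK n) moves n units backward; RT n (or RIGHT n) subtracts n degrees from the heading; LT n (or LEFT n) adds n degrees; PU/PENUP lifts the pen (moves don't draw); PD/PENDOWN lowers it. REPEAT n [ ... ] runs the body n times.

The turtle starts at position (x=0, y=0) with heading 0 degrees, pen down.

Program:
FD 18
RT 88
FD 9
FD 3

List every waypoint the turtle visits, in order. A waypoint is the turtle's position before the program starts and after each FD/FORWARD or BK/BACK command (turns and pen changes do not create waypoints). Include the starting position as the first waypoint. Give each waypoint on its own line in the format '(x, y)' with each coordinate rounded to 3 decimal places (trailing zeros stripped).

Executing turtle program step by step:
Start: pos=(0,0), heading=0, pen down
FD 18: (0,0) -> (18,0) [heading=0, draw]
RT 88: heading 0 -> 272
FD 9: (18,0) -> (18.314,-8.995) [heading=272, draw]
FD 3: (18.314,-8.995) -> (18.419,-11.993) [heading=272, draw]
Final: pos=(18.419,-11.993), heading=272, 3 segment(s) drawn
Waypoints (4 total):
(0, 0)
(18, 0)
(18.314, -8.995)
(18.419, -11.993)

Answer: (0, 0)
(18, 0)
(18.314, -8.995)
(18.419, -11.993)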